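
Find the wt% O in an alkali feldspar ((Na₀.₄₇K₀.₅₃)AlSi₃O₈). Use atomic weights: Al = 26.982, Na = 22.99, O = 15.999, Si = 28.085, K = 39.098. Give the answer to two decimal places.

Molar mass of (Na₀.₄₇K₀.₅₃)AlSi₃O₈: 0.47*22.99 + 0.53*39.098 + 1*26.982 + 3*28.085 + 8*15.999 = 270.756 g/mol.
Mass of O per formula unit: 8 × 15.999 = 127.992 g.
Weight fraction O = 127.992 / 270.756 = 0.4727.

47.27 mass %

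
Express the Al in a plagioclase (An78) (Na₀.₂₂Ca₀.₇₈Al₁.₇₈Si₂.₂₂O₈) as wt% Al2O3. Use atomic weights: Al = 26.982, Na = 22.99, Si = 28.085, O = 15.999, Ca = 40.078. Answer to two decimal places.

33.04 wt%

M(Na₀.₂₂Ca₀.₇₈Al₁.₇₈Si₂.₂₂O₈) = 274.687 g/mol; M(Al2O3) = 101.961 g/mol.
Moles Al2O3 per formula unit = 1.78 Al ÷ 2 = 0.8900.
Al2O3 fraction = (0.8900 × 101.961) / 274.687 = 90.745/274.687 = 0.3304.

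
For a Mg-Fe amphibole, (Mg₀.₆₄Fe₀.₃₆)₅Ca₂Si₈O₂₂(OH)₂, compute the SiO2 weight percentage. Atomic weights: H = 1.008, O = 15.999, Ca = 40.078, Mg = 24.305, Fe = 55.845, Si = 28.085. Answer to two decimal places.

Molar mass of (Mg₀.₆₄Fe₀.₃₆)₅Ca₂Si₈O₂₂(OH)₂ = 3.20·24.305 + 1.80·55.845 + 2·40.078 + 8·28.085 + 24·15.999 + 2·1.008 = 869.125 g/mol.
Each formula unit contains 8 Si, equivalent to 8/1 = 8.0000 mol SiO2.
M(SiO2) = 1×28.085 + 2×15.999 = 60.083 g/mol.
Mass of SiO2 per formula unit = 8.0000 × 60.083 = 480.664 g.
SiO2 wt% = 480.664 / 869.125 × 100 = 55.30%.

55.30 wt%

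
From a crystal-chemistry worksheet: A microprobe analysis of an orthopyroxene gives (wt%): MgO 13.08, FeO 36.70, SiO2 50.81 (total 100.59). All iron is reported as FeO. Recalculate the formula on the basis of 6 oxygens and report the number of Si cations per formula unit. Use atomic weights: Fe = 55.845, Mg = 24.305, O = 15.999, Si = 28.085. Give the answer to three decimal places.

MgO: 13.08/40.304 = 0.32453 mol → 0.32453 mol Mg, 0.32453 mol O.
FeO: 36.70/71.844 = 0.51083 mol → 0.51083 mol Fe, 0.51083 mol O.
SiO2: 50.81/60.083 = 0.84566 mol → 0.84566 mol Si, 1.69132 mol O.
Total oxygen = 2.52668 mol. Normalization factor = 6/2.52668 = 2.37466.
Si per 6 O = 0.84566 × 2.37466 = 2.008.

2.008 Si apfu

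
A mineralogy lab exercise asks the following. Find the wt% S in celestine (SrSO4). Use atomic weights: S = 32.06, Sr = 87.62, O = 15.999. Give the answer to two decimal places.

M(SrSO4) = 183.676 g/mol.
S contributes 1 × 32.06 = 32.060 g per mole.
32.060/183.676 = 0.1745 → 17.45%.

17.45 weight percent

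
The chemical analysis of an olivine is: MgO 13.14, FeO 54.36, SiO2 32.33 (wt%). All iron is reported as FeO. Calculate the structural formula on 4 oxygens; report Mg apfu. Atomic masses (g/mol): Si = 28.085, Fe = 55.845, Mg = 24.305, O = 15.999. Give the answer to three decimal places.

13.14 wt% MgO ÷ 40.304 g/mol = 0.32602 mol, giving 0.32602 Mg and 0.32602 O.
54.36 wt% FeO ÷ 71.844 g/mol = 0.75664 mol, giving 0.75664 Fe and 0.75664 O.
32.33 wt% SiO2 ÷ 60.083 g/mol = 0.53809 mol, giving 0.53809 Si and 1.07618 O.
Oxygen sums to 2.15884; scaling by 4/2.15884 = 1.85285 puts the formula on 4 O.
Mg: 0.32602 × 1.85285 = 0.604 atoms per formula unit.

0.604 Mg apfu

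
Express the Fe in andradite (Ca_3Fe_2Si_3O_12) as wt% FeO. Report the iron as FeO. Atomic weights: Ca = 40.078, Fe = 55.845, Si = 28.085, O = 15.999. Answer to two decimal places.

28.28 wt%

Molar mass of Ca_3Fe_2Si_3O_12 = 3×40.078 + 2×55.845 + 3×28.085 + 12×15.999 = 508.167 g/mol.
Each formula unit contains 2 Fe, equivalent to 2/1 = 2.0000 mol FeO.
M(FeO) = 1×55.845 + 1×15.999 = 71.844 g/mol.
Mass of FeO per formula unit = 2.0000 × 71.844 = 143.688 g.
FeO wt% = 143.688 / 508.167 × 100 = 28.28%.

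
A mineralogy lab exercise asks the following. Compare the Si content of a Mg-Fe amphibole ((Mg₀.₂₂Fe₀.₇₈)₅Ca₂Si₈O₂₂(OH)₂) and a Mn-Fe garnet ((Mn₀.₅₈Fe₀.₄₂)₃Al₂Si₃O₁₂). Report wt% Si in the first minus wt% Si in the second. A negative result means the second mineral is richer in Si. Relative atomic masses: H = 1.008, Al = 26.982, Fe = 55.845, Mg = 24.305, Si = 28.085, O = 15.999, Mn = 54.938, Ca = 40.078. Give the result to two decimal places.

7.04 percentage points

M((Mg₀.₂₂Fe₀.₇₈)₅Ca₂Si₈O₂₂(OH)₂) = 935.359 g/mol, so wt% Si = 224.680/935.359 × 100 = 24.02%.
M((Mn₀.₅₈Fe₀.₄₂)₃Al₂Si₃O₁₂) = 496.164 g/mol, so wt% Si = 84.255/496.164 × 100 = 16.98%.
24.02 − 16.98 = 7.04 pp.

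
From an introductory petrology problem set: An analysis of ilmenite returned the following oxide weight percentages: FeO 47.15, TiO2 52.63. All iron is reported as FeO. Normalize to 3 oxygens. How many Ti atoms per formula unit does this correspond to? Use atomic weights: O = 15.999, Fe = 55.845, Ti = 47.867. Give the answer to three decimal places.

47.15 wt% FeO ÷ 71.844 g/mol = 0.65628 mol, giving 0.65628 Fe and 0.65628 O.
52.63 wt% TiO2 ÷ 79.865 g/mol = 0.65899 mol, giving 0.65899 Ti and 1.31798 O.
Oxygen sums to 1.97426; scaling by 3/1.97426 = 1.51956 puts the formula on 3 O.
Ti: 0.65899 × 1.51956 = 1.001 atoms per formula unit.

1.001 Ti apfu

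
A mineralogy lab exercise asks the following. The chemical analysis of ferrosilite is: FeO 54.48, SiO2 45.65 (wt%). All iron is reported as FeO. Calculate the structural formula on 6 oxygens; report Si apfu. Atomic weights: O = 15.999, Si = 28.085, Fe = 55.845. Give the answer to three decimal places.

2.001 Si apfu

FeO (M=71.844): mol = 0.75831; Fe = 0.75831, O = 0.75831.
SiO2 (M=60.083): mol = 0.75978; Si = 0.75978, O = 1.51956.
ΣO = 2.27787; factor = 6/ΣO = 2.63404.
Si apfu = 0.75978 × 2.63404 = 2.001.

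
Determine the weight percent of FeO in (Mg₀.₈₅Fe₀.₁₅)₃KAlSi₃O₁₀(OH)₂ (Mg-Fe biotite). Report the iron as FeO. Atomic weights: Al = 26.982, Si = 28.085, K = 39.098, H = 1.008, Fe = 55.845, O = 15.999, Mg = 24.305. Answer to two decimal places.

Formula mass = 431.447 g/mol.
0.45 Fe → 0.4500 mol FeO per formula unit; M(FeO) = 71.844, so FeO mass = 32.330 g.
32.330/431.447 × 100 = 7.49 wt%.

7.49 wt%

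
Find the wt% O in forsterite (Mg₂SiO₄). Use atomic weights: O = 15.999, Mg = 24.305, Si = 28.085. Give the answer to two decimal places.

Formula mass = 2·24.305 + 1·28.085 + 4·15.999 = 140.691 g/mol, of which 63.996 g is O.
So O makes up 63.996/140.691 = 0.4549 of the mass, i.e. 45.49%.

45.49 mass %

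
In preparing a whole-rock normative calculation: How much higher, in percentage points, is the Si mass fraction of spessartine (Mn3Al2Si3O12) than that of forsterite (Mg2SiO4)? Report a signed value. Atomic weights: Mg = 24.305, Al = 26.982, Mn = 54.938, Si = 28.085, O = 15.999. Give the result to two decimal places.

-2.94 percentage points

First mineral: 84.255 g Si in 495.021 g formula = 17.02 wt% Si.
Second mineral: 28.085 g Si in 140.691 g formula = 19.96 wt% Si.
17.02% − 19.96% gives a difference of -2.94 percentage points.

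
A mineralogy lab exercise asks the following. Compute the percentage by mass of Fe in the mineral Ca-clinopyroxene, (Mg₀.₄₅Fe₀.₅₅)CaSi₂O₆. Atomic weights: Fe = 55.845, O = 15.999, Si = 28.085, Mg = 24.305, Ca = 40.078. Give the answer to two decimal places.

13.13 weight percent

Molar mass of (Mg₀.₄₅Fe₀.₅₅)CaSi₂O₆: 0.45×24.305 + 0.55×55.845 + 1×40.078 + 2×28.085 + 6×15.999 = 233.894 g/mol.
Mass of Fe per formula unit: 0.55 × 55.845 = 30.715 g.
Weight fraction Fe = 30.715 / 233.894 = 0.1313.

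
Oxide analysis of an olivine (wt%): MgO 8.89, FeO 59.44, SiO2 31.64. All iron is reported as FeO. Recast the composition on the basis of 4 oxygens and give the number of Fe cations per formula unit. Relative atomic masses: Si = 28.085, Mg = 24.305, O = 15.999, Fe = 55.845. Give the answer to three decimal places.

1.575 Fe apfu

MgO (M=40.304): mol = 0.22057; Mg = 0.22057, O = 0.22057.
FeO (M=71.844): mol = 0.82735; Fe = 0.82735, O = 0.82735.
SiO2 (M=60.083): mol = 0.52660; Si = 0.52660, O = 1.05320.
ΣO = 2.10112; factor = 4/ΣO = 1.90375.
Fe apfu = 0.82735 × 1.90375 = 1.575.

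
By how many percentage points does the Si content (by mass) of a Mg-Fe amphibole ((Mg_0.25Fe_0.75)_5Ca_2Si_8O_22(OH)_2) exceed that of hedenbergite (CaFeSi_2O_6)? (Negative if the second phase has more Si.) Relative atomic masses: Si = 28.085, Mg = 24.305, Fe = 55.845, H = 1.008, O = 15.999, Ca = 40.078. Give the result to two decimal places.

1.50 percentage points

Si in (Mg_0.25Fe_0.75)_5Ca_2Si_8O_22(OH)_2: molar mass 930.628 g/mol; 8×28.085 = 224.680 g → 24.14 wt%.
Si in CaFeSi_2O_6: molar mass 248.087 g/mol; 2×28.085 = 56.170 g → 22.64 wt%.
Difference = 24.14 − 22.64 = 1.50 percentage points.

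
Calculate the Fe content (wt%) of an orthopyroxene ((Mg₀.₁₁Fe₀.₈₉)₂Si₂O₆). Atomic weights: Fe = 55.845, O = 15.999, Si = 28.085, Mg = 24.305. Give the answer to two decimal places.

38.69 wt%

M((Mg₀.₁₁Fe₀.₈₉)₂Si₂O₆) = 256.915 g/mol.
Fe contributes 1.78 × 55.845 = 99.404 g per mole.
99.404/256.915 = 0.3869 → 38.69%.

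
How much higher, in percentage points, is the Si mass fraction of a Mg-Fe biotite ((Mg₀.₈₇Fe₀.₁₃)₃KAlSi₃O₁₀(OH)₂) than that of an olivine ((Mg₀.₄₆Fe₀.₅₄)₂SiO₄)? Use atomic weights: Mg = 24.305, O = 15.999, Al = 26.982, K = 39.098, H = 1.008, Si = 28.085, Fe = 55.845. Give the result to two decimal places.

3.54 percentage points

Si in (Mg₀.₈₇Fe₀.₁₃)₃KAlSi₃O₁₀(OH)₂: molar mass 429.555 g/mol; 3×28.085 = 84.255 g → 19.61 wt%.
Si in (Mg₀.₄₆Fe₀.₅₄)₂SiO₄: molar mass 174.754 g/mol; 1×28.085 = 28.085 g → 16.07 wt%.
Difference = 19.61 − 16.07 = 3.54 percentage points.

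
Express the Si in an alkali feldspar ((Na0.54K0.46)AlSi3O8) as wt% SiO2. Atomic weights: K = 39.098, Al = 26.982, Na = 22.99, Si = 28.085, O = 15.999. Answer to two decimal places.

66.85 wt%

M((Na0.54K0.46)AlSi3O8) = 269.629 g/mol; M(SiO2) = 60.083 g/mol.
Moles SiO2 per formula unit = 3 Si ÷ 1 = 3.0000.
SiO2 fraction = (3.0000 × 60.083) / 269.629 = 180.249/269.629 = 0.6685.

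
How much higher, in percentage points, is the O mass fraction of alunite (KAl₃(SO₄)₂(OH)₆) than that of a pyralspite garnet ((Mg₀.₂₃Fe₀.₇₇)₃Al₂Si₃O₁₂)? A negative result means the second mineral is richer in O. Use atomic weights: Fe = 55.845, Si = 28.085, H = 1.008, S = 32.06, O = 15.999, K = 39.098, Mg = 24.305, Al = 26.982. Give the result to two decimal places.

13.74 percentage points

M(KAl₃(SO₄)₂(OH)₆) = 414.198 g/mol, so wt% O = 223.986/414.198 × 100 = 54.08%.
M((Mg₀.₂₃Fe₀.₇₇)₃Al₂Si₃O₁₂) = 475.979 g/mol, so wt% O = 191.988/475.979 × 100 = 40.34%.
54.08 − 40.34 = 13.74 pp.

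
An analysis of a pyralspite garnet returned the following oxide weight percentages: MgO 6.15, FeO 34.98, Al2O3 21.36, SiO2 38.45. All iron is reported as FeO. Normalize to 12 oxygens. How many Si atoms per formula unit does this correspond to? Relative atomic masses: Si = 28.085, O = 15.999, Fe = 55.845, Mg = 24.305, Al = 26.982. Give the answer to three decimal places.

MgO (M=40.304): mol = 0.15259; Mg = 0.15259, O = 0.15259.
FeO (M=71.844): mol = 0.48689; Fe = 0.48689, O = 0.48689.
Al2O3 (M=101.961): mol = 0.20949; Al = 0.41898, O = 0.62847.
SiO2 (M=60.083): mol = 0.63995; Si = 0.63995, O = 1.27990.
ΣO = 2.54785; factor = 12/ΣO = 4.70985.
Si apfu = 0.63995 × 4.70985 = 3.014.

3.014 Si apfu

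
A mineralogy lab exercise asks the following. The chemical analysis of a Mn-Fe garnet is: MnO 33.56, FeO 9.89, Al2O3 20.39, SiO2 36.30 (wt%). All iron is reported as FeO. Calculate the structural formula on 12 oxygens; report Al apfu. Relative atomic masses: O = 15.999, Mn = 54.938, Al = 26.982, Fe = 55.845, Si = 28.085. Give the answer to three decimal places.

1.984 Al apfu

33.56 wt% MnO ÷ 70.937 g/mol = 0.47310 mol, giving 0.47310 Mn and 0.47310 O.
9.89 wt% FeO ÷ 71.844 g/mol = 0.13766 mol, giving 0.13766 Fe and 0.13766 O.
20.39 wt% Al2O3 ÷ 101.961 g/mol = 0.19998 mol, giving 0.39996 Al and 0.59994 O.
36.30 wt% SiO2 ÷ 60.083 g/mol = 0.60416 mol, giving 0.60416 Si and 1.20832 O.
Oxygen sums to 2.41902; scaling by 12/2.41902 = 4.96069 puts the formula on 12 O.
Al: 0.39996 × 4.96069 = 1.984 atoms per formula unit.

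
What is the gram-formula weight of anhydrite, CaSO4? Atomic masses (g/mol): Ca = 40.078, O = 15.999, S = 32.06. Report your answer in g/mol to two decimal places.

The formula mass is the sum 1*40.078 + 1*32.06 + 4*15.999.

136.13 g/mol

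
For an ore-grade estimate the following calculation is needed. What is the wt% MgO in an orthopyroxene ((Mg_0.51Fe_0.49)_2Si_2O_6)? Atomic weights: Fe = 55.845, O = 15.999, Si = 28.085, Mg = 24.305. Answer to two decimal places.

17.74 wt%

Molar mass of (Mg_0.51Fe_0.49)_2Si_2O_6 = 1.02×24.305 + 0.98×55.845 + 2×28.085 + 6×15.999 = 231.683 g/mol.
Each formula unit contains 1.02 Mg, equivalent to 1.02/1 = 1.0200 mol MgO.
M(MgO) = 1×24.305 + 1×15.999 = 40.304 g/mol.
Mass of MgO per formula unit = 1.0200 × 40.304 = 41.110 g.
MgO wt% = 41.110 / 231.683 × 100 = 17.74%.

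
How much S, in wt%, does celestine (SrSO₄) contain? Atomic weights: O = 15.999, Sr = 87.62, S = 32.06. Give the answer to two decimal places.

M(SrSO₄) = 183.676 g/mol.
S contributes 1 × 32.06 = 32.060 g per mole.
32.060/183.676 = 0.1745 → 17.45%.

17.45 wt%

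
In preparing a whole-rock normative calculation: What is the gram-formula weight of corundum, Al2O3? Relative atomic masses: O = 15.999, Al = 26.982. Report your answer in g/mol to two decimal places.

101.96 g/mol

Al: 2 × 26.982 = 53.9640
O: 3 × 15.999 = 47.9970
Summing the contributions gives the formula mass.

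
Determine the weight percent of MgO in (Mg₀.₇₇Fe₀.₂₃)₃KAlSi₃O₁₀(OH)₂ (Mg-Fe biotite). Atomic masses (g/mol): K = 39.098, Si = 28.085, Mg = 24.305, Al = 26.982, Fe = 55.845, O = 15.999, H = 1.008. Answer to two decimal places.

21.21 wt%

Formula mass = 439.017 g/mol.
2.31 Mg → 2.3100 mol MgO per formula unit; M(MgO) = 40.304, so MgO mass = 93.102 g.
93.102/439.017 × 100 = 21.21 wt%.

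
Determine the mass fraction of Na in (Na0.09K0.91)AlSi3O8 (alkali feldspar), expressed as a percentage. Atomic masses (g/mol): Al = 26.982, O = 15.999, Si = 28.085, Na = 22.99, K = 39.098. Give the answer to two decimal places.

0.75 weight percent

M((Na0.09K0.91)AlSi3O8) = 276.877 g/mol.
Na contributes 0.09 × 22.99 = 2.069 g per mole.
2.069/276.877 = 0.0075 → 0.75%.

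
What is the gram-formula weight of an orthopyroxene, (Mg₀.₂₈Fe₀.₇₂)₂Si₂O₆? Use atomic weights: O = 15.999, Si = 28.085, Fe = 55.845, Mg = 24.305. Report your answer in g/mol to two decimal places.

246.19 g/mol

The formula mass is the sum 0.56×24.305 + 1.44×55.845 + 2×28.085 + 6×15.999.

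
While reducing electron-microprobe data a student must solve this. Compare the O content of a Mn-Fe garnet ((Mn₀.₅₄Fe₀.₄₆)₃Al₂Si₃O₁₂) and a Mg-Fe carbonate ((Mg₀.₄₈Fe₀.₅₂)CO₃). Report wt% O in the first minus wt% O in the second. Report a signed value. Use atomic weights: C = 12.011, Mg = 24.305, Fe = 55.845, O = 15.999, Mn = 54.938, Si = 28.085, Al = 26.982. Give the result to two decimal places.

M((Mn₀.₅₄Fe₀.₄₆)₃Al₂Si₃O₁₂) = 496.273 g/mol, so wt% O = 191.988/496.273 × 100 = 38.69%.
M((Mg₀.₄₈Fe₀.₅₂)CO₃) = 100.714 g/mol, so wt% O = 47.997/100.714 × 100 = 47.66%.
38.69 − 47.66 = -8.97 pp.

-8.97 percentage points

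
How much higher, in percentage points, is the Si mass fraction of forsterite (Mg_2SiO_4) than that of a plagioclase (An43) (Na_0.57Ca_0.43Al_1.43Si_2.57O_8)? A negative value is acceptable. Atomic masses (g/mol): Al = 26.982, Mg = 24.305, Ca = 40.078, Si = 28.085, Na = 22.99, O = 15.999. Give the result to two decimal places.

Si in Mg_2SiO_4: molar mass 140.691 g/mol; 1×28.085 = 28.085 g → 19.96 wt%.
Si in Na_0.57Ca_0.43Al_1.43Si_2.57O_8: molar mass 269.093 g/mol; 2.57×28.085 = 72.178 g → 26.82 wt%.
Difference = 19.96 − 26.82 = -6.86 percentage points.

-6.86 percentage points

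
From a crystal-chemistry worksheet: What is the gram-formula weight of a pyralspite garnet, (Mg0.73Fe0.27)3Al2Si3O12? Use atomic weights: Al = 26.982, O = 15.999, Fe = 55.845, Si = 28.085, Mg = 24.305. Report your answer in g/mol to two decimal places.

The formula mass is the sum 2.19·24.305 + 0.81·55.845 + 2·26.982 + 3·28.085 + 12·15.999.

428.67 g/mol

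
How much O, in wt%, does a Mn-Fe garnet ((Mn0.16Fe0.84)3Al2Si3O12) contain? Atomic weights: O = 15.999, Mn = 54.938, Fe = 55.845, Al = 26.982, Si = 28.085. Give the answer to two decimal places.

38.61 wt%

Molar mass of (Mn0.16Fe0.84)3Al2Si3O12: 0.48×54.938 + 2.52×55.845 + 2×26.982 + 3×28.085 + 12×15.999 = 497.307 g/mol.
Mass of O per formula unit: 12 × 15.999 = 191.988 g.
Weight fraction O = 191.988 / 497.307 = 0.3861.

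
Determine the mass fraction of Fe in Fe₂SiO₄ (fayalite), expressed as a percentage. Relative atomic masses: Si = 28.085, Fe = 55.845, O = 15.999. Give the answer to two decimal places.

54.81 wt%

M(Fe₂SiO₄) = 203.771 g/mol.
Fe contributes 2 × 55.845 = 111.690 g per mole.
111.690/203.771 = 0.5481 → 54.81%.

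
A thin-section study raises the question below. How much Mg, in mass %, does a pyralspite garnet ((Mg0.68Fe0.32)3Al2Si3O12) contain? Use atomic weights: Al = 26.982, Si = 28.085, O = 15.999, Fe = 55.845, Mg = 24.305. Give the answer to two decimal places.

11.44 mass %

M((Mg0.68Fe0.32)3Al2Si3O12) = 433.400 g/mol.
Mg contributes 2.04 × 24.305 = 49.582 g per mole.
49.582/433.400 = 0.1144 → 11.44%.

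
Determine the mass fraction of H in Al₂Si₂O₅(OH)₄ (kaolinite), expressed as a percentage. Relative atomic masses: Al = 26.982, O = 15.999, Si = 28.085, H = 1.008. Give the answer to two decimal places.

M(Al₂Si₂O₅(OH)₄) = 258.157 g/mol.
H contributes 4 × 1.008 = 4.032 g per mole.
4.032/258.157 = 0.0156 → 1.56%.

1.56 weight percent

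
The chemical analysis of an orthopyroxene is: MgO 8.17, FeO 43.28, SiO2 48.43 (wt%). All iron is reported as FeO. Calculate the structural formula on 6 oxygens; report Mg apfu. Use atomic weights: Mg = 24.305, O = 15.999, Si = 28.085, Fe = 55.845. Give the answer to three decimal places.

0.503 Mg apfu

8.17 wt% MgO ÷ 40.304 g/mol = 0.20271 mol, giving 0.20271 Mg and 0.20271 O.
43.28 wt% FeO ÷ 71.844 g/mol = 0.60242 mol, giving 0.60242 Fe and 0.60242 O.
48.43 wt% SiO2 ÷ 60.083 g/mol = 0.80605 mol, giving 0.80605 Si and 1.61210 O.
Oxygen sums to 2.41723; scaling by 6/2.41723 = 2.48218 puts the formula on 6 O.
Mg: 0.20271 × 2.48218 = 0.503 atoms per formula unit.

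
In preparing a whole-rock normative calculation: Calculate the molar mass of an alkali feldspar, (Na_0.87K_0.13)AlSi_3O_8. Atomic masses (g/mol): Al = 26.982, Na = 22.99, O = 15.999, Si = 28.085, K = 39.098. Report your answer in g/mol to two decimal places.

M = 0.87×22.99 + 0.13×39.098 + 1×26.982 + 3×28.085 + 8×15.999

264.31 g/mol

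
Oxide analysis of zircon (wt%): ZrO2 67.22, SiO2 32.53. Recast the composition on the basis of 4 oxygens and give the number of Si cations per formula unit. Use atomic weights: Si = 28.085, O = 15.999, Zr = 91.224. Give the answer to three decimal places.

0.996 Si apfu

ZrO2: 67.22/123.222 = 0.54552 mol → 0.54552 mol Zr, 1.09104 mol O.
SiO2: 32.53/60.083 = 0.54142 mol → 0.54142 mol Si, 1.08284 mol O.
Total oxygen = 2.17388 mol. Normalization factor = 4/2.17388 = 1.84003.
Si per 4 O = 0.54142 × 1.84003 = 0.996.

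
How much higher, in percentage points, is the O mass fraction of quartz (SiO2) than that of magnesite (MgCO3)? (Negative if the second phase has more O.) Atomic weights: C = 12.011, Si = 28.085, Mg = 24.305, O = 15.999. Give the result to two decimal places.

M(SiO2) = 60.083 g/mol, so wt% O = 31.998/60.083 × 100 = 53.26%.
M(MgCO3) = 84.313 g/mol, so wt% O = 47.997/84.313 × 100 = 56.93%.
53.26 − 56.93 = -3.67 pp.

-3.67 percentage points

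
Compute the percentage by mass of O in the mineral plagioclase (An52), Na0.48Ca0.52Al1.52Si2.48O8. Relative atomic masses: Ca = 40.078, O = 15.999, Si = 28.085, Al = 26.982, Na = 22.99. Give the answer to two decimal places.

47.31 mass %

M(Na0.48Ca0.52Al1.52Si2.48O8) = 270.531 g/mol.
O contributes 8 × 15.999 = 127.992 g per mole.
127.992/270.531 = 0.4731 → 47.31%.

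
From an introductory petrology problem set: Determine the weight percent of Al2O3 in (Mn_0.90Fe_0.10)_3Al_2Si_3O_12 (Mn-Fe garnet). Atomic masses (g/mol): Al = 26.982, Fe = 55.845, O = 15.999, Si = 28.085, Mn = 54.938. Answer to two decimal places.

Formula mass = 495.293 g/mol.
2 Al → 1.0000 mol Al2O3 per formula unit; M(Al2O3) = 101.961, so Al2O3 mass = 101.961 g.
101.961/495.293 × 100 = 20.59 wt%.

20.59 wt%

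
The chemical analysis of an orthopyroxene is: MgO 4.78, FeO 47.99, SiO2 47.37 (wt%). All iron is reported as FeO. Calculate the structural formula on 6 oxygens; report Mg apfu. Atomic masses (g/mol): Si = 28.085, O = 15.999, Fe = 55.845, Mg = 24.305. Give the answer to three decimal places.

MgO: 4.78/40.304 = 0.11860 mol → 0.11860 mol Mg, 0.11860 mol O.
FeO: 47.99/71.844 = 0.66798 mol → 0.66798 mol Fe, 0.66798 mol O.
SiO2: 47.37/60.083 = 0.78841 mol → 0.78841 mol Si, 1.57682 mol O.
Total oxygen = 2.36340 mol. Normalization factor = 6/2.36340 = 2.53872.
Mg per 6 O = 0.11860 × 2.53872 = 0.301.

0.301 Mg apfu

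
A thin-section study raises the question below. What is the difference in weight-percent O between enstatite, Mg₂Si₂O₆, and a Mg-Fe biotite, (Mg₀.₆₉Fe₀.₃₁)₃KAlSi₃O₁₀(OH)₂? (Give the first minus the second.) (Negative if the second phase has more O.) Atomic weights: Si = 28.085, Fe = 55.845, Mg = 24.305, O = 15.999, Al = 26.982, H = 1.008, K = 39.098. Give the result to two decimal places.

M(Mg₂Si₂O₆) = 200.774 g/mol, so wt% O = 95.994/200.774 × 100 = 47.81%.
M((Mg₀.₆₉Fe₀.₃₁)₃KAlSi₃O₁₀(OH)₂) = 446.586 g/mol, so wt% O = 191.988/446.586 × 100 = 42.99%.
47.81 − 42.99 = 4.82 pp.

4.82 percentage points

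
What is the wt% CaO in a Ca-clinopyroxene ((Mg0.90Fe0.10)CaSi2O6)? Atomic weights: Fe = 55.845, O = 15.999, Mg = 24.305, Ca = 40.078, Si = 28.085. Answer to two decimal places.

M((Mg0.90Fe0.10)CaSi2O6) = 219.701 g/mol; M(CaO) = 56.077 g/mol.
Moles CaO per formula unit = 1 Ca ÷ 1 = 1.0000.
CaO fraction = (1.0000 × 56.077) / 219.701 = 56.077/219.701 = 0.2552.

25.52 wt%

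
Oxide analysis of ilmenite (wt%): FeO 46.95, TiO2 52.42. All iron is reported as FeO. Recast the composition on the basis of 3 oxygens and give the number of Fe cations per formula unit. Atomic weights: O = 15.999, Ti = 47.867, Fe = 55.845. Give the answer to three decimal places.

0.997 Fe apfu

FeO (M=71.844): mol = 0.65350; Fe = 0.65350, O = 0.65350.
TiO2 (M=79.865): mol = 0.65636; Ti = 0.65636, O = 1.31272.
ΣO = 1.96622; factor = 3/ΣO = 1.52577.
Fe apfu = 0.65350 × 1.52577 = 0.997.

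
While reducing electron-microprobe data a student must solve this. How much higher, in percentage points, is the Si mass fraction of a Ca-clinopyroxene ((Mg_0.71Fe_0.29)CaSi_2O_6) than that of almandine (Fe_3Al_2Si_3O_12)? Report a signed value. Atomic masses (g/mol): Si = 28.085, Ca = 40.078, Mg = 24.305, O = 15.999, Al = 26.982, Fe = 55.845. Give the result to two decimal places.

7.96 percentage points

M((Mg_0.71Fe_0.29)CaSi_2O_6) = 225.694 g/mol, so wt% Si = 56.170/225.694 × 100 = 24.89%.
M(Fe_3Al_2Si_3O_12) = 497.742 g/mol, so wt% Si = 84.255/497.742 × 100 = 16.93%.
24.89 − 16.93 = 7.96 pp.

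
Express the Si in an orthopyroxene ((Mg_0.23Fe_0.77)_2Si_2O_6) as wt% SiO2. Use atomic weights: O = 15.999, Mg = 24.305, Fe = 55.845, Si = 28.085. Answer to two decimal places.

Formula mass = 249.346 g/mol.
2 Si → 2.0000 mol SiO2 per formula unit; M(SiO2) = 60.083, so SiO2 mass = 120.166 g.
120.166/249.346 × 100 = 48.19 wt%.

48.19 wt%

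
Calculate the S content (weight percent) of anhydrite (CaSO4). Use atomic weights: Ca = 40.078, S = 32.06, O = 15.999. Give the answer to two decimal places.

Molar mass of CaSO4: 1*40.078 + 1*32.06 + 4*15.999 = 136.134 g/mol.
Mass of S per formula unit: 1 × 32.06 = 32.060 g.
Weight fraction S = 32.060 / 136.134 = 0.2355.

23.55 weight percent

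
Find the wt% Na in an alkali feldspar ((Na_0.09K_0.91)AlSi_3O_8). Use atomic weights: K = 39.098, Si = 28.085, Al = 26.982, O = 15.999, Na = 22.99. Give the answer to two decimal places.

Formula mass = 0.09·22.99 + 0.91·39.098 + 1·26.982 + 3·28.085 + 8·15.999 = 276.877 g/mol, of which 2.069 g is Na.
So Na makes up 2.069/276.877 = 0.0075 of the mass, i.e. 0.75%.

0.75 weight percent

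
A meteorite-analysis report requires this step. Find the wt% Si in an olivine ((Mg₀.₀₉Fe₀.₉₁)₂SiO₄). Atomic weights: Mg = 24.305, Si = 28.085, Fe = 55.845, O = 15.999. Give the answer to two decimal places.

Formula mass = 0.18*24.305 + 1.82*55.845 + 1*28.085 + 4*15.999 = 198.094 g/mol, of which 28.085 g is Si.
So Si makes up 28.085/198.094 = 0.1418 of the mass, i.e. 14.18%.

14.18 weight percent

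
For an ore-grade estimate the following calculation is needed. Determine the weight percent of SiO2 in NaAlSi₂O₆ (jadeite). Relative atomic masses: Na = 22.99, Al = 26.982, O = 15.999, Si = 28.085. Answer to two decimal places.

Molar mass of NaAlSi₂O₆ = 1·22.99 + 1·26.982 + 2·28.085 + 6·15.999 = 202.136 g/mol.
Each formula unit contains 2 Si, equivalent to 2/1 = 2.0000 mol SiO2.
M(SiO2) = 1×28.085 + 2×15.999 = 60.083 g/mol.
Mass of SiO2 per formula unit = 2.0000 × 60.083 = 120.166 g.
SiO2 wt% = 120.166 / 202.136 × 100 = 59.45%.

59.45 wt%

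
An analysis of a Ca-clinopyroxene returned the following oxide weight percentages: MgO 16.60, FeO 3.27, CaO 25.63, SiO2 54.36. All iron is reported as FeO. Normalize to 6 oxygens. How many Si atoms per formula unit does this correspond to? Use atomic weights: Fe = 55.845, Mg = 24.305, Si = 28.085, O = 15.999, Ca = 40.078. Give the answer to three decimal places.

MgO (M=40.304): mol = 0.41187; Mg = 0.41187, O = 0.41187.
FeO (M=71.844): mol = 0.04552; Fe = 0.04552, O = 0.04552.
CaO (M=56.077): mol = 0.45705; Ca = 0.45705, O = 0.45705.
SiO2 (M=60.083): mol = 0.90475; Si = 0.90475, O = 1.80950.
ΣO = 2.72394; factor = 6/ΣO = 2.20269.
Si apfu = 0.90475 × 2.20269 = 1.993.

1.993 Si apfu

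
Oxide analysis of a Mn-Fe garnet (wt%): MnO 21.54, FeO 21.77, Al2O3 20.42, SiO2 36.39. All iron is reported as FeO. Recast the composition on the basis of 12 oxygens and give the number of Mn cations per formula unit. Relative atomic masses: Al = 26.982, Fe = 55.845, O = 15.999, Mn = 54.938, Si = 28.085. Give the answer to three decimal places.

1.506 Mn apfu

MnO: 21.54/70.937 = 0.30365 mol → 0.30365 mol Mn, 0.30365 mol O.
FeO: 21.77/71.844 = 0.30302 mol → 0.30302 mol Fe, 0.30302 mol O.
Al2O3: 20.42/101.961 = 0.20027 mol → 0.40054 mol Al, 0.60081 mol O.
SiO2: 36.39/60.083 = 0.60566 mol → 0.60566 mol Si, 1.21132 mol O.
Total oxygen = 2.41880 mol. Normalization factor = 12/2.41880 = 4.96114.
Mn per 12 O = 0.30365 × 4.96114 = 1.506.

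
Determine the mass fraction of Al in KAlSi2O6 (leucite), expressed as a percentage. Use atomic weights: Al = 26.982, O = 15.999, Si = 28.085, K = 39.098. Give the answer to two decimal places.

12.36 mass %

Formula mass = 1×39.098 + 1×26.982 + 2×28.085 + 6×15.999 = 218.244 g/mol, of which 26.982 g is Al.
So Al makes up 26.982/218.244 = 0.1236 of the mass, i.e. 12.36%.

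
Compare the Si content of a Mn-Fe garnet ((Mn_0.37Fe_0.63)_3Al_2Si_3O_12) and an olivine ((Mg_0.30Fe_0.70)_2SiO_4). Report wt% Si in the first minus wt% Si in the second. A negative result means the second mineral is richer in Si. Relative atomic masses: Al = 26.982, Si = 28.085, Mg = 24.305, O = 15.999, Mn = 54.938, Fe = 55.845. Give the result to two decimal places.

1.77 percentage points

M((Mn_0.37Fe_0.63)_3Al_2Si_3O_12) = 496.735 g/mol, so wt% Si = 84.255/496.735 × 100 = 16.96%.
M((Mg_0.30Fe_0.70)_2SiO_4) = 184.847 g/mol, so wt% Si = 28.085/184.847 × 100 = 15.19%.
16.96 − 15.19 = 1.77 pp.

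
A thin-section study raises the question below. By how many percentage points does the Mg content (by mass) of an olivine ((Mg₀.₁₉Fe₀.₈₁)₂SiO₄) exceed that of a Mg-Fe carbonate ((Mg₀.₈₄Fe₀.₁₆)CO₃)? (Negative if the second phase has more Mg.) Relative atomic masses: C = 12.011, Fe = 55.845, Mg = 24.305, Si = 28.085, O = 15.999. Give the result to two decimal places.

M((Mg₀.₁₉Fe₀.₈₁)₂SiO₄) = 191.786 g/mol, so wt% Mg = 9.236/191.786 × 100 = 4.82%.
M((Mg₀.₈₄Fe₀.₁₆)CO₃) = 89.359 g/mol, so wt% Mg = 20.416/89.359 × 100 = 22.85%.
4.82 − 22.85 = -18.03 pp.

-18.03 percentage points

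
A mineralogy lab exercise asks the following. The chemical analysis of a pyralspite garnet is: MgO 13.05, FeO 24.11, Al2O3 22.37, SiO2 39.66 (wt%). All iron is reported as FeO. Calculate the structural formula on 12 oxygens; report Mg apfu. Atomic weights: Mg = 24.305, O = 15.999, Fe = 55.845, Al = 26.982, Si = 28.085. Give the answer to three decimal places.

MgO: 13.05/40.304 = 0.32379 mol → 0.32379 mol Mg, 0.32379 mol O.
FeO: 24.11/71.844 = 0.33559 mol → 0.33559 mol Fe, 0.33559 mol O.
Al2O3: 22.37/101.961 = 0.21940 mol → 0.43880 mol Al, 0.65820 mol O.
SiO2: 39.66/60.083 = 0.66009 mol → 0.66009 mol Si, 1.32018 mol O.
Total oxygen = 2.63776 mol. Normalization factor = 12/2.63776 = 4.54931.
Mg per 12 O = 0.32379 × 4.54931 = 1.473.

1.473 Mg apfu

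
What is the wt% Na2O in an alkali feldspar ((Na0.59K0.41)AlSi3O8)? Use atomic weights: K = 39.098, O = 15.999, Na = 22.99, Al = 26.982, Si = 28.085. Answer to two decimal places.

6.80 wt%

M((Na0.59K0.41)AlSi3O8) = 268.823 g/mol; M(Na2O) = 61.979 g/mol.
Moles Na2O per formula unit = 0.59 Na ÷ 2 = 0.2950.
Na2O fraction = (0.2950 × 61.979) / 268.823 = 18.284/268.823 = 0.0680.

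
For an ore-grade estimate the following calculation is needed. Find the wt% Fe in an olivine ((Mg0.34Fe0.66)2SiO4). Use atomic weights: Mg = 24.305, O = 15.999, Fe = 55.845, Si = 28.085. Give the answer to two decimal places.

40.43 wt%

M((Mg0.34Fe0.66)2SiO4) = 182.324 g/mol.
Fe contributes 1.32 × 55.845 = 73.715 g per mole.
73.715/182.324 = 0.4043 → 40.43%.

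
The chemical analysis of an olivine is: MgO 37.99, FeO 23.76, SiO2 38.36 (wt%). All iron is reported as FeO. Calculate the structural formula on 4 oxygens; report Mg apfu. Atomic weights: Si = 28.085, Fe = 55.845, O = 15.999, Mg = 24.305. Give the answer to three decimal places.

1.478 Mg apfu

MgO (M=40.304): mol = 0.94259; Mg = 0.94259, O = 0.94259.
FeO (M=71.844): mol = 0.33072; Fe = 0.33072, O = 0.33072.
SiO2 (M=60.083): mol = 0.63845; Si = 0.63845, O = 1.27690.
ΣO = 2.55021; factor = 4/ΣO = 1.56850.
Mg apfu = 0.94259 × 1.56850 = 1.478.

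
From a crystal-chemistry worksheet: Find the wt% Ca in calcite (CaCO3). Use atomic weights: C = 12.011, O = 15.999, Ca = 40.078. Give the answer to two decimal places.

40.04 weight percent

Molar mass of CaCO3: 1·40.078 + 1·12.011 + 3·15.999 = 100.086 g/mol.
Mass of Ca per formula unit: 1 × 40.078 = 40.078 g.
Weight fraction Ca = 40.078 / 100.086 = 0.4004.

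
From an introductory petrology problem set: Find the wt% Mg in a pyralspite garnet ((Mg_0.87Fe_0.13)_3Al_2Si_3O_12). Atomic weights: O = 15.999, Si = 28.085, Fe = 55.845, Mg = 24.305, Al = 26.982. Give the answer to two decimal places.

Formula mass = 2.61·24.305 + 0.39·55.845 + 2·26.982 + 3·28.085 + 12·15.999 = 415.423 g/mol, of which 63.436 g is Mg.
So Mg makes up 63.436/415.423 = 0.1527 of the mass, i.e. 15.27%.

15.27 mass %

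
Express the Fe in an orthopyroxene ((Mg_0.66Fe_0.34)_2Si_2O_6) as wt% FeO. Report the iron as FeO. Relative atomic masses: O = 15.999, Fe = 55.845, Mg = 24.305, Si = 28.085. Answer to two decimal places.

21.98 wt%

Molar mass of (Mg_0.66Fe_0.34)_2Si_2O_6 = 1.32*24.305 + 0.68*55.845 + 2*28.085 + 6*15.999 = 222.221 g/mol.
Each formula unit contains 0.68 Fe, equivalent to 0.68/1 = 0.6800 mol FeO.
M(FeO) = 1×55.845 + 1×15.999 = 71.844 g/mol.
Mass of FeO per formula unit = 0.6800 × 71.844 = 48.854 g.
FeO wt% = 48.854 / 222.221 × 100 = 21.98%.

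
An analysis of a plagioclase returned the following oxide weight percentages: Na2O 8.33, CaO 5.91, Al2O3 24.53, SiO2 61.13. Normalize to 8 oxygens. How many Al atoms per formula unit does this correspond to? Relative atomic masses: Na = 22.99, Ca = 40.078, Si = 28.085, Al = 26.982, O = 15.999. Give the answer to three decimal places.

1.285 Al apfu

8.33 wt% Na2O ÷ 61.979 g/mol = 0.13440 mol, giving 0.26880 Na and 0.13440 O.
5.91 wt% CaO ÷ 56.077 g/mol = 0.10539 mol, giving 0.10539 Ca and 0.10539 O.
24.53 wt% Al2O3 ÷ 101.961 g/mol = 0.24058 mol, giving 0.48116 Al and 0.72174 O.
61.13 wt% SiO2 ÷ 60.083 g/mol = 1.01743 mol, giving 1.01743 Si and 2.03486 O.
Oxygen sums to 2.99639; scaling by 8/2.99639 = 2.66988 puts the formula on 8 O.
Al: 0.48116 × 2.66988 = 1.285 atoms per formula unit.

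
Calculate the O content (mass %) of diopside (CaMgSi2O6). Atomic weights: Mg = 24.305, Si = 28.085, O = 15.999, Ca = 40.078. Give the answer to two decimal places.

44.33 mass %

M(CaMgSi2O6) = 216.547 g/mol.
O contributes 6 × 15.999 = 95.994 g per mole.
95.994/216.547 = 0.4433 → 44.33%.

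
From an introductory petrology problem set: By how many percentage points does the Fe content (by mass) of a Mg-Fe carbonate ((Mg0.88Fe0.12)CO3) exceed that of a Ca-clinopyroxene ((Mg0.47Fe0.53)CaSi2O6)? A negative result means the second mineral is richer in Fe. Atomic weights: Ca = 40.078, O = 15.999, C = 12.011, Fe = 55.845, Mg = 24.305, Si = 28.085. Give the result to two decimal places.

-5.08 percentage points

Fe in (Mg0.88Fe0.12)CO3: molar mass 88.098 g/mol; 0.12×55.845 = 6.701 g → 7.61 wt%.
Fe in (Mg0.47Fe0.53)CaSi2O6: molar mass 233.263 g/mol; 0.53×55.845 = 29.598 g → 12.69 wt%.
Difference = 7.61 − 12.69 = -5.08 percentage points.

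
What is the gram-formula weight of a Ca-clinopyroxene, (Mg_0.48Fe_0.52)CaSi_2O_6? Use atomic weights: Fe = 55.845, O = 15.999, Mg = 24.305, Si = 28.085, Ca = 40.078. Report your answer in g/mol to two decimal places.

M = 0.48*24.305 + 0.52*55.845 + 1*40.078 + 2*28.085 + 6*15.999

232.95 g/mol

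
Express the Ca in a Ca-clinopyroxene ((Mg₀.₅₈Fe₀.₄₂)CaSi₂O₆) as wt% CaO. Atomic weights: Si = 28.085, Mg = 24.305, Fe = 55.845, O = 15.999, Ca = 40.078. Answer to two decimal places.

24.40 wt%

Molar mass of (Mg₀.₅₈Fe₀.₄₂)CaSi₂O₆ = 0.58·24.305 + 0.42·55.845 + 1·40.078 + 2·28.085 + 6·15.999 = 229.794 g/mol.
Each formula unit contains 1 Ca, equivalent to 1/1 = 1.0000 mol CaO.
M(CaO) = 1×40.078 + 1×15.999 = 56.077 g/mol.
Mass of CaO per formula unit = 1.0000 × 56.077 = 56.077 g.
CaO wt% = 56.077 / 229.794 × 100 = 24.40%.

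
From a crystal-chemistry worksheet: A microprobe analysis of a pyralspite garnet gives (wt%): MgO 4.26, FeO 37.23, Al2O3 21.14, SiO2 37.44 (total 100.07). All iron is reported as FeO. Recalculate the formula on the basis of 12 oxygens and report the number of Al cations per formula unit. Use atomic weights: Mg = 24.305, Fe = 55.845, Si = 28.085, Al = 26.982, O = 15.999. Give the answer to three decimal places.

1.997 Al apfu

MgO: 4.26/40.304 = 0.10570 mol → 0.10570 mol Mg, 0.10570 mol O.
FeO: 37.23/71.844 = 0.51821 mol → 0.51821 mol Fe, 0.51821 mol O.
Al2O3: 21.14/101.961 = 0.20733 mol → 0.41466 mol Al, 0.62199 mol O.
SiO2: 37.44/60.083 = 0.62314 mol → 0.62314 mol Si, 1.24628 mol O.
Total oxygen = 2.49218 mol. Normalization factor = 12/2.49218 = 4.81506.
Al per 12 O = 0.41466 × 4.81506 = 1.997.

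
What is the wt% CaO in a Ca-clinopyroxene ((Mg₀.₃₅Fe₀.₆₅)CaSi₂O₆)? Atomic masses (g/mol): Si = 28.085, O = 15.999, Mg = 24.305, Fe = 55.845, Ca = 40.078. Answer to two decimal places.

Formula mass = 237.048 g/mol.
1 Ca → 1.0000 mol CaO per formula unit; M(CaO) = 56.077, so CaO mass = 56.077 g.
56.077/237.048 × 100 = 23.66 wt%.

23.66 wt%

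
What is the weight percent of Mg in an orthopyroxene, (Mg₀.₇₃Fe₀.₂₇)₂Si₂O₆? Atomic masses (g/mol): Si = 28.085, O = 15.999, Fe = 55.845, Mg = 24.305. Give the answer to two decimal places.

Molar mass of (Mg₀.₇₃Fe₀.₂₇)₂Si₂O₆: 1.46×24.305 + 0.54×55.845 + 2×28.085 + 6×15.999 = 217.806 g/mol.
Mass of Mg per formula unit: 1.46 × 24.305 = 35.485 g.
Weight fraction Mg = 35.485 / 217.806 = 0.1629.

16.29 weight percent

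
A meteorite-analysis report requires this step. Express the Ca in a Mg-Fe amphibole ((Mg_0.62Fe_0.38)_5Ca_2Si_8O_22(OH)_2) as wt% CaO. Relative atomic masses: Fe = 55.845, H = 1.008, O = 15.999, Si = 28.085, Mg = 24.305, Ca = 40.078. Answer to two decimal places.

M((Mg_0.62Fe_0.38)_5Ca_2Si_8O_22(OH)_2) = 872.279 g/mol; M(CaO) = 56.077 g/mol.
Moles CaO per formula unit = 2 Ca ÷ 1 = 2.0000.
CaO fraction = (2.0000 × 56.077) / 872.279 = 112.154/872.279 = 0.1286.

12.86 wt%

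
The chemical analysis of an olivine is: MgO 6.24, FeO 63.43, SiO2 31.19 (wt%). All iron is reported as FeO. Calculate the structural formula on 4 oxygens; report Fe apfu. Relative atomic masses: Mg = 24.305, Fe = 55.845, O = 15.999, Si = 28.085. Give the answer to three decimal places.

1.701 Fe apfu

MgO (M=40.304): mol = 0.15482; Mg = 0.15482, O = 0.15482.
FeO (M=71.844): mol = 0.88289; Fe = 0.88289, O = 0.88289.
SiO2 (M=60.083): mol = 0.51912; Si = 0.51912, O = 1.03824.
ΣO = 2.07595; factor = 4/ΣO = 1.92683.
Fe apfu = 0.88289 × 1.92683 = 1.701.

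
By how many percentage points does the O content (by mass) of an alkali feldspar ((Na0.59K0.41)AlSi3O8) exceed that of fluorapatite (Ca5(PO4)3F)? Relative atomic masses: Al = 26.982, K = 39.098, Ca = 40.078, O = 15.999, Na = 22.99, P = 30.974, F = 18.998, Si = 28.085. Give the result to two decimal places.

9.54 percentage points

M((Na0.59K0.41)AlSi3O8) = 268.823 g/mol, so wt% O = 127.992/268.823 × 100 = 47.61%.
M(Ca5(PO4)3F) = 504.298 g/mol, so wt% O = 191.988/504.298 × 100 = 38.07%.
47.61 − 38.07 = 9.54 pp.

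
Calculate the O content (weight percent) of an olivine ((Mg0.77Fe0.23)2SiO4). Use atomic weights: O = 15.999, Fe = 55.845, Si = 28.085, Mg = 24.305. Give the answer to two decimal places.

M((Mg0.77Fe0.23)2SiO4) = 155.199 g/mol.
O contributes 4 × 15.999 = 63.996 g per mole.
63.996/155.199 = 0.4123 → 41.23%.

41.23 weight percent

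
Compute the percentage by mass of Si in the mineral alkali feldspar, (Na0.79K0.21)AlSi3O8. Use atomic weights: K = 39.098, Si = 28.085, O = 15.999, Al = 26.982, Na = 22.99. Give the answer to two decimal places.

31.72 wt%

M((Na0.79K0.21)AlSi3O8) = 265.602 g/mol.
Si contributes 3 × 28.085 = 84.255 g per mole.
84.255/265.602 = 0.3172 → 31.72%.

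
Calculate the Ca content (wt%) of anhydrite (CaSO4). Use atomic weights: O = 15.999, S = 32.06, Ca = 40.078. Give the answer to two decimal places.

M(CaSO4) = 136.134 g/mol.
Ca contributes 1 × 40.078 = 40.078 g per mole.
40.078/136.134 = 0.2944 → 29.44%.

29.44 wt%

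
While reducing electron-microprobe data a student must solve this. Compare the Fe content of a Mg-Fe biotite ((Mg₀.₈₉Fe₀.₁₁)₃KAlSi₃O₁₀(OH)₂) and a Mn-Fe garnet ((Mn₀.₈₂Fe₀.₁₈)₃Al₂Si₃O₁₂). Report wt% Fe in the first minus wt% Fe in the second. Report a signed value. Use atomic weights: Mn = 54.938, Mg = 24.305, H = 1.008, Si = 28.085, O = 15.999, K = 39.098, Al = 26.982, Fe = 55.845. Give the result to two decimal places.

M((Mg₀.₈₉Fe₀.₁₁)₃KAlSi₃O₁₀(OH)₂) = 427.662 g/mol, so wt% Fe = 18.429/427.662 × 100 = 4.31%.
M((Mn₀.₈₂Fe₀.₁₈)₃Al₂Si₃O₁₂) = 495.511 g/mol, so wt% Fe = 30.156/495.511 × 100 = 6.09%.
4.31 − 6.09 = -1.78 pp.

-1.78 percentage points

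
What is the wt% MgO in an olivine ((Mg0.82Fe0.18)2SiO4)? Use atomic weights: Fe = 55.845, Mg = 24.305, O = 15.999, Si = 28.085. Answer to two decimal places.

Formula mass = 152.045 g/mol.
1.64 Mg → 1.6400 mol MgO per formula unit; M(MgO) = 40.304, so MgO mass = 66.099 g.
66.099/152.045 × 100 = 43.47 wt%.

43.47 wt%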